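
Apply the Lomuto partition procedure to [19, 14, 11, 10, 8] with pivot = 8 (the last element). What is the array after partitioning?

Lomuto partition with pivot = 8:

Initial array: [19, 14, 11, 10, 8]

arr[0]=19 > 8: no swap
arr[1]=14 > 8: no swap
arr[2]=11 > 8: no swap
arr[3]=10 > 8: no swap

Place pivot at position 0: [8, 14, 11, 10, 19]
Pivot position: 0

After partitioning with pivot 8, the array becomes [8, 14, 11, 10, 19]. The pivot is placed at index 0. All elements to the left of the pivot are <= 8, and all elements to the right are > 8.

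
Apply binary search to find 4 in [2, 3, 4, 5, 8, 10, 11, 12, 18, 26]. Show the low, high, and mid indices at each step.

Binary search for 4 in [2, 3, 4, 5, 8, 10, 11, 12, 18, 26]:

lo=0, hi=9, mid=4, arr[mid]=8 -> 8 > 4, search left half
lo=0, hi=3, mid=1, arr[mid]=3 -> 3 < 4, search right half
lo=2, hi=3, mid=2, arr[mid]=4 -> Found target at index 2!

Binary search finds 4 at index 2 after 3 comparisons. The search repeatedly halves the search space by comparing with the middle element.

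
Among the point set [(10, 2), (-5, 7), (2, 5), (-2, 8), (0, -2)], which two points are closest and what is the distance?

Computing all pairwise distances among 5 points:

d((10, 2), (-5, 7)) = 15.8114
d((10, 2), (2, 5)) = 8.544
d((10, 2), (-2, 8)) = 13.4164
d((10, 2), (0, -2)) = 10.7703
d((-5, 7), (2, 5)) = 7.2801
d((-5, 7), (-2, 8)) = 3.1623 <-- minimum
d((-5, 7), (0, -2)) = 10.2956
d((2, 5), (-2, 8)) = 5.0
d((2, 5), (0, -2)) = 7.2801
d((-2, 8), (0, -2)) = 10.198

Closest pair: (-5, 7) and (-2, 8) with distance 3.1623

The closest pair is (-5, 7) and (-2, 8) with Euclidean distance 3.1623. For 5 points, brute-force pairwise comparison is shown above. For large n, the divide-and-conquer algorithm (sort by x, recurse on halves, check the dividing strip) achieves O(n log n).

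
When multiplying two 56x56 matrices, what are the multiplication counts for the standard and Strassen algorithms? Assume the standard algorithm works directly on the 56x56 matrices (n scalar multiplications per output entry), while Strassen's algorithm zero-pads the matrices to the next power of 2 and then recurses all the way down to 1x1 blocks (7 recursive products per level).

Matrix multiplication for 56x56 matrices:

Strassen's algorithm requires power-of-2 dimensions. Pad 56x56 to 64x64 (next power of 2).

Standard algorithm: 56^3 = 175616 multiplications
Strassen's algorithm: 7^(log2(64)) = 7^6 = 117649 multiplications
Savings: 175616 - 117649 = 57967 multiplications

Standard: 175616 multiplications (56^3). Strassen: 117649 multiplications (7^6, after padding to 64x64). Strassen reduces 8 recursive multiplications to 7 at each level.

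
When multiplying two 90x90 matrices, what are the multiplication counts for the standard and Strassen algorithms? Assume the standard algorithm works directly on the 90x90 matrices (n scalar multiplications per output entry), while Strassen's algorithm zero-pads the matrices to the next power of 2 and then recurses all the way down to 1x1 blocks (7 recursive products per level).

Matrix multiplication for 90x90 matrices:

Strassen's algorithm requires power-of-2 dimensions. Pad 90x90 to 128x128 (next power of 2).

Standard algorithm: 90^3 = 729000 multiplications
Strassen's algorithm: 7^(log2(128)) = 7^7 = 823543 multiplications
Difference: 729000 - 823543 = -94543 (Strassen uses MORE here due to padding overhead — for small or just-over-power-of-2 n, padding can outweigh the per-level savings)

Standard: 729000 multiplications (90^3). Strassen: 823543 multiplications (7^7, after padding to 128x128). Strassen reduces 8 recursive multiplications to 7 at each level.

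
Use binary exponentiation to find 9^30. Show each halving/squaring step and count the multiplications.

Computing 9^30 by squaring (build up from 9^1; each line after the first costs one multiplication):

9^1 = 9
9^2 = (9^1)^2 = 9^2 = 81
9^3 = 9 * 9^2 = 9 * 81 = 729
9^6 = (9^3)^2 = 729^2 = 531441
9^7 = 9 * 9^6 = 9 * 531441 = 4782969
9^14 = (9^7)^2 = 4782969^2 = 22876792454961
9^15 = 9 * 9^14 = 9 * 22876792454961 = 205891132094649
9^30 = (9^15)^2 = 205891132094649^2 = 42391158275216203514294433201

Result: 42391158275216203514294433201
Multiplications needed: 7 (7 lines after 9^1)

9^30 = 42391158275216203514294433201. Using exponentiation by squaring, this requires 7 multiplications. The key idea: if the exponent is even, square the half-power; if odd, multiply by the base once.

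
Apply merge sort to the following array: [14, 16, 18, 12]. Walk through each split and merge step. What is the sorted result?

Merge sort trace:

Split: [14, 16, 18, 12] -> [14, 16] and [18, 12]
  Split: [14, 16] -> [14] and [16]
  Merge: [14] + [16] -> [14, 16]
  Split: [18, 12] -> [18] and [12]
  Merge: [18] + [12] -> [12, 18]
Merge: [14, 16] + [12, 18] -> [12, 14, 16, 18]

Final sorted array: [12, 14, 16, 18]

The merge sort proceeds by recursively splitting the array and merging sorted halves.
After all merges, the sorted array is [12, 14, 16, 18].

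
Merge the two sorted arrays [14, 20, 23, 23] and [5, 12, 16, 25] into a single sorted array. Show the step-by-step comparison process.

Merging process:

Compare 14 vs 5: take 5 from right. Merged: [5]
Compare 14 vs 12: take 12 from right. Merged: [5, 12]
Compare 14 vs 16: take 14 from left. Merged: [5, 12, 14]
Compare 20 vs 16: take 16 from right. Merged: [5, 12, 14, 16]
Compare 20 vs 25: take 20 from left. Merged: [5, 12, 14, 16, 20]
Compare 23 vs 25: take 23 from left. Merged: [5, 12, 14, 16, 20, 23]
Compare 23 vs 25: take 23 from left. Merged: [5, 12, 14, 16, 20, 23, 23]
Append remaining from right: [25]. Merged: [5, 12, 14, 16, 20, 23, 23, 25]

Final merged array: [5, 12, 14, 16, 20, 23, 23, 25]
Total comparisons: 7

The merged array is [5, 12, 14, 16, 20, 23, 23, 25], requiring 7 comparisons. The merge step runs in O(n) time where n is the total number of elements.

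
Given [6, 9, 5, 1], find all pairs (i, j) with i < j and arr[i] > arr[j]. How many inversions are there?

Finding inversions in [6, 9, 5, 1]:

(0, 2): arr[0]=6 > arr[2]=5
(0, 3): arr[0]=6 > arr[3]=1
(1, 2): arr[1]=9 > arr[2]=5
(1, 3): arr[1]=9 > arr[3]=1
(2, 3): arr[2]=5 > arr[3]=1

Total inversions: 5

The array has 5 inversion(s): (0,2), (0,3), (1,2), (1,3), (2,3). Each pair (i,j) satisfies i < j and arr[i] > arr[j].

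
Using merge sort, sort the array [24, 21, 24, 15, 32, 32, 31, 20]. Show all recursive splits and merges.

Merge sort trace:

Split: [24, 21, 24, 15, 32, 32, 31, 20] -> [24, 21, 24, 15] and [32, 32, 31, 20]
  Split: [24, 21, 24, 15] -> [24, 21] and [24, 15]
    Split: [24, 21] -> [24] and [21]
    Merge: [24] + [21] -> [21, 24]
    Split: [24, 15] -> [24] and [15]
    Merge: [24] + [15] -> [15, 24]
  Merge: [21, 24] + [15, 24] -> [15, 21, 24, 24]
  Split: [32, 32, 31, 20] -> [32, 32] and [31, 20]
    Split: [32, 32] -> [32] and [32]
    Merge: [32] + [32] -> [32, 32]
    Split: [31, 20] -> [31] and [20]
    Merge: [31] + [20] -> [20, 31]
  Merge: [32, 32] + [20, 31] -> [20, 31, 32, 32]
Merge: [15, 21, 24, 24] + [20, 31, 32, 32] -> [15, 20, 21, 24, 24, 31, 32, 32]

Final sorted array: [15, 20, 21, 24, 24, 31, 32, 32]

The merge sort proceeds by recursively splitting the array and merging sorted halves.
After all merges, the sorted array is [15, 20, 21, 24, 24, 31, 32, 32].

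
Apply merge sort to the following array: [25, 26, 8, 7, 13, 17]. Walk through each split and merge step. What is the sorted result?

Merge sort trace:

Split: [25, 26, 8, 7, 13, 17] -> [25, 26, 8] and [7, 13, 17]
  Split: [25, 26, 8] -> [25] and [26, 8]
    Split: [26, 8] -> [26] and [8]
    Merge: [26] + [8] -> [8, 26]
  Merge: [25] + [8, 26] -> [8, 25, 26]
  Split: [7, 13, 17] -> [7] and [13, 17]
    Split: [13, 17] -> [13] and [17]
    Merge: [13] + [17] -> [13, 17]
  Merge: [7] + [13, 17] -> [7, 13, 17]
Merge: [8, 25, 26] + [7, 13, 17] -> [7, 8, 13, 17, 25, 26]

Final sorted array: [7, 8, 13, 17, 25, 26]

The merge sort proceeds by recursively splitting the array and merging sorted halves.
After all merges, the sorted array is [7, 8, 13, 17, 25, 26].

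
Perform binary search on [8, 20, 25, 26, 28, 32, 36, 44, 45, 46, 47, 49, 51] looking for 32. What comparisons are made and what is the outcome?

Binary search for 32 in [8, 20, 25, 26, 28, 32, 36, 44, 45, 46, 47, 49, 51]:

lo=0, hi=12, mid=6, arr[mid]=36 -> 36 > 32, search left half
lo=0, hi=5, mid=2, arr[mid]=25 -> 25 < 32, search right half
lo=3, hi=5, mid=4, arr[mid]=28 -> 28 < 32, search right half
lo=5, hi=5, mid=5, arr[mid]=32 -> Found target at index 5!

Binary search finds 32 at index 5 after 4 comparisons. The search repeatedly halves the search space by comparing with the middle element.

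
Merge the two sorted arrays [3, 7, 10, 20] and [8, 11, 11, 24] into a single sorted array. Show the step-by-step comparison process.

Merging process:

Compare 3 vs 8: take 3 from left. Merged: [3]
Compare 7 vs 8: take 7 from left. Merged: [3, 7]
Compare 10 vs 8: take 8 from right. Merged: [3, 7, 8]
Compare 10 vs 11: take 10 from left. Merged: [3, 7, 8, 10]
Compare 20 vs 11: take 11 from right. Merged: [3, 7, 8, 10, 11]
Compare 20 vs 11: take 11 from right. Merged: [3, 7, 8, 10, 11, 11]
Compare 20 vs 24: take 20 from left. Merged: [3, 7, 8, 10, 11, 11, 20]
Append remaining from right: [24]. Merged: [3, 7, 8, 10, 11, 11, 20, 24]

Final merged array: [3, 7, 8, 10, 11, 11, 20, 24]
Total comparisons: 7

The merged array is [3, 7, 8, 10, 11, 11, 20, 24], requiring 7 comparisons. The merge step runs in O(n) time where n is the total number of elements.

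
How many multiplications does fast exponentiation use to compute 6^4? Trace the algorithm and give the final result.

Computing 6^4 by squaring (build up from 6^1; each line after the first costs one multiplication):

6^1 = 6
6^2 = (6^1)^2 = 6^2 = 36
6^4 = (6^2)^2 = 36^2 = 1296

Result: 1296
Multiplications needed: 2 (2 lines after 6^1)

6^4 = 1296. Using exponentiation by squaring, this requires 2 multiplications. The key idea: if the exponent is even, square the half-power; if odd, multiply by the base once.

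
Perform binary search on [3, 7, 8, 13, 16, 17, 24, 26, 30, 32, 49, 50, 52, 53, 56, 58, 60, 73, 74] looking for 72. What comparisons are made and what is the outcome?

Binary search for 72 in [3, 7, 8, 13, 16, 17, 24, 26, 30, 32, 49, 50, 52, 53, 56, 58, 60, 73, 74]:

lo=0, hi=18, mid=9, arr[mid]=32 -> 32 < 72, search right half
lo=10, hi=18, mid=14, arr[mid]=56 -> 56 < 72, search right half
lo=15, hi=18, mid=16, arr[mid]=60 -> 60 < 72, search right half
lo=17, hi=18, mid=17, arr[mid]=73 -> 73 > 72, search left half
lo=17 > hi=16, target 72 not found

Binary search determines that 72 is not in the array after 4 comparisons. The search space was exhausted without finding the target.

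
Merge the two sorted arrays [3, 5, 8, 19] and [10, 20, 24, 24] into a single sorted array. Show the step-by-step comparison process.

Merging process:

Compare 3 vs 10: take 3 from left. Merged: [3]
Compare 5 vs 10: take 5 from left. Merged: [3, 5]
Compare 8 vs 10: take 8 from left. Merged: [3, 5, 8]
Compare 19 vs 10: take 10 from right. Merged: [3, 5, 8, 10]
Compare 19 vs 20: take 19 from left. Merged: [3, 5, 8, 10, 19]
Append remaining from right: [20, 24, 24]. Merged: [3, 5, 8, 10, 19, 20, 24, 24]

Final merged array: [3, 5, 8, 10, 19, 20, 24, 24]
Total comparisons: 5

The merged array is [3, 5, 8, 10, 19, 20, 24, 24], requiring 5 comparisons. The merge step runs in O(n) time where n is the total number of elements.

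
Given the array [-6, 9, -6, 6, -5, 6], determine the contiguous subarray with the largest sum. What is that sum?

Using Kadane's algorithm on [-6, 9, -6, 6, -5, 6]:

Scanning through the array:
Position 1 (value 9): max_ending_here = 9, max_so_far = 9
Position 2 (value -6): max_ending_here = 3, max_so_far = 9
Position 3 (value 6): max_ending_here = 9, max_so_far = 9
Position 4 (value -5): max_ending_here = 4, max_so_far = 9
Position 5 (value 6): max_ending_here = 10, max_so_far = 10

Maximum subarray: [9, -6, 6, -5, 6]
Maximum sum: 10

The maximum subarray is [9, -6, 6, -5, 6] with sum 10. This subarray runs from index 1 to index 5.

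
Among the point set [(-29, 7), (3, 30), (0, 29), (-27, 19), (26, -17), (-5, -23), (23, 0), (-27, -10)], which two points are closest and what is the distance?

Computing all pairwise distances among 8 points:

d((-29, 7), (3, 30)) = 39.4081
d((-29, 7), (0, 29)) = 36.4005
d((-29, 7), (-27, 19)) = 12.1655
d((-29, 7), (26, -17)) = 60.0083
d((-29, 7), (-5, -23)) = 38.4187
d((-29, 7), (23, 0)) = 52.469
d((-29, 7), (-27, -10)) = 17.1172
d((3, 30), (0, 29)) = 3.1623 <-- minimum
d((3, 30), (-27, 19)) = 31.9531
d((3, 30), (26, -17)) = 52.3259
d((3, 30), (-5, -23)) = 53.6004
d((3, 30), (23, 0)) = 36.0555
d((3, 30), (-27, -10)) = 50.0
d((0, 29), (-27, 19)) = 28.7924
d((0, 29), (26, -17)) = 52.8394
d((0, 29), (-5, -23)) = 52.2398
d((0, 29), (23, 0)) = 37.0135
d((0, 29), (-27, -10)) = 47.4342
d((-27, 19), (26, -17)) = 64.0703
d((-27, 19), (-5, -23)) = 47.4131
d((-27, 19), (23, 0)) = 53.4883
d((-27, 19), (-27, -10)) = 29.0
d((26, -17), (-5, -23)) = 31.5753
d((26, -17), (23, 0)) = 17.2627
d((26, -17), (-27, -10)) = 53.4603
d((-5, -23), (23, 0)) = 36.2353
d((-5, -23), (-27, -10)) = 25.5539
d((23, 0), (-27, -10)) = 50.9902

Closest pair: (3, 30) and (0, 29) with distance 3.1623

The closest pair is (3, 30) and (0, 29) with Euclidean distance 3.1623. For 8 points, brute-force pairwise comparison is shown above. For large n, the divide-and-conquer algorithm (sort by x, recurse on halves, check the dividing strip) achieves O(n log n).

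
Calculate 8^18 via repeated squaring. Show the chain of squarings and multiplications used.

Computing 8^18 by squaring (build up from 8^1; each line after the first costs one multiplication):

8^1 = 8
8^2 = (8^1)^2 = 8^2 = 64
8^4 = (8^2)^2 = 64^2 = 4096
8^8 = (8^4)^2 = 4096^2 = 16777216
8^9 = 8 * 8^8 = 8 * 16777216 = 134217728
8^18 = (8^9)^2 = 134217728^2 = 18014398509481984

Result: 18014398509481984
Multiplications needed: 5 (5 lines after 8^1)

8^18 = 18014398509481984. Using exponentiation by squaring, this requires 5 multiplications. The key idea: if the exponent is even, square the half-power; if odd, multiply by the base once.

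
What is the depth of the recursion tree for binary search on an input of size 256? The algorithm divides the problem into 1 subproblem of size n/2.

For divide and conquer with division factor 2:

Problem sizes at each level:
Level 0: 256
Level 1: 128
Level 2: 64
Level 3: 32
Level 4: 16
Level 5: 8
Level 6: 4
Level 7: 2
Level 8: 1

The root is level 0 and the size-1 base case is level 8 (the tree spans levels 0 through 8, i.e. 9 levels counting the root), so the depth is the number of divisions: log_2(256) = 8

The recursion tree depth is log_2(256) = 8. At each level, the problem size is divided by 2, so it takes 8 divisions to reduce to a base case of size 1. The algorithm makes 1 recursive call at each level.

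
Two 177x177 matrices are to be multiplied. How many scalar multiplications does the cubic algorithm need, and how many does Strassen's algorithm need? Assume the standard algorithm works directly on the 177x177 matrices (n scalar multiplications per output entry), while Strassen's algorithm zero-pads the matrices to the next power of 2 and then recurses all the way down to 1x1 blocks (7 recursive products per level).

Matrix multiplication for 177x177 matrices:

Strassen's algorithm requires power-of-2 dimensions. Pad 177x177 to 256x256 (next power of 2).

Standard algorithm: 177^3 = 5545233 multiplications
Strassen's algorithm: 7^(log2(256)) = 7^8 = 5764801 multiplications
Difference: 5545233 - 5764801 = -219568 (Strassen uses MORE here due to padding overhead — for small or just-over-power-of-2 n, padding can outweigh the per-level savings)

Standard: 5545233 multiplications (177^3). Strassen: 5764801 multiplications (7^8, after padding to 256x256). Strassen reduces 8 recursive multiplications to 7 at each level.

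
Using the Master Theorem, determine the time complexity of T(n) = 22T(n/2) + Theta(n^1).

Master Theorem for T(n) = 22T(n/2) + O(n^1):

a = 22, b = 2, c = 1
log_b(a) = log_2(22) = 4.4594

Case 1: c = 1 < log_2(22) = 4.4594
T(n) = O(n^(log_2 22))

For T(n) = 22T(n/2) + O(n^1): log_2(22) = 4.4594. This is Case 1 of the Master Theorem (c < log_b(a), work dominated by leaves), giving O(n^(log_2 22)).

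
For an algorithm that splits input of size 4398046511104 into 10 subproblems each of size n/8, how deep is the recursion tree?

For divide and conquer with division factor 8:

Problem sizes at each level:
Level 0: 4398046511104
Level 1: 549755813888
Level 2: 68719476736
Level 3: 8589934592
Level 4: 1073741824
Level 5: 134217728
Level 6: 16777216
Level 7: 2097152
Level 8: 262144
Level 9: 32768
Level 10: 4096
Level 11: 512
Level 12: 64
Level 13: 8
Level 14: 1

The root is level 0 and the size-1 base case is level 14 (the tree spans levels 0 through 14, i.e. 15 levels counting the root), so the depth is the number of divisions: log_8(4398046511104) = 14

The recursion tree depth is log_8(4398046511104) = 14. At each level, the problem size is divided by 8, so it takes 14 divisions to reduce to a base case of size 1. The algorithm makes 10 recursive calls at each level.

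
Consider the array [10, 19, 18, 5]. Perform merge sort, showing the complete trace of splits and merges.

Merge sort trace:

Split: [10, 19, 18, 5] -> [10, 19] and [18, 5]
  Split: [10, 19] -> [10] and [19]
  Merge: [10] + [19] -> [10, 19]
  Split: [18, 5] -> [18] and [5]
  Merge: [18] + [5] -> [5, 18]
Merge: [10, 19] + [5, 18] -> [5, 10, 18, 19]

Final sorted array: [5, 10, 18, 19]

The merge sort proceeds by recursively splitting the array and merging sorted halves.
After all merges, the sorted array is [5, 10, 18, 19].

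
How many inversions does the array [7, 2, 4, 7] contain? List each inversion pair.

Finding inversions in [7, 2, 4, 7]:

(0, 1): arr[0]=7 > arr[1]=2
(0, 2): arr[0]=7 > arr[2]=4

Total inversions: 2

The array has 2 inversion(s): (0,1), (0,2). Each pair (i,j) satisfies i < j and arr[i] > arr[j].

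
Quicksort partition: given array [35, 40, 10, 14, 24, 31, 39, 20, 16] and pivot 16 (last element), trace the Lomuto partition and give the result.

Lomuto partition with pivot = 16:

Initial array: [35, 40, 10, 14, 24, 31, 39, 20, 16]

arr[0]=35 > 16: no swap
arr[1]=40 > 16: no swap
arr[2]=10 <= 16: swap with position 0, array becomes [10, 40, 35, 14, 24, 31, 39, 20, 16]
arr[3]=14 <= 16: swap with position 1, array becomes [10, 14, 35, 40, 24, 31, 39, 20, 16]
arr[4]=24 > 16: no swap
arr[5]=31 > 16: no swap
arr[6]=39 > 16: no swap
arr[7]=20 > 16: no swap

Place pivot at position 2: [10, 14, 16, 40, 24, 31, 39, 20, 35]
Pivot position: 2

After partitioning with pivot 16, the array becomes [10, 14, 16, 40, 24, 31, 39, 20, 35]. The pivot is placed at index 2. All elements to the left of the pivot are <= 16, and all elements to the right are > 16.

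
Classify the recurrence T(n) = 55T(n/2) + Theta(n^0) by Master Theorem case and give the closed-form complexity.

Master Theorem for T(n) = 55T(n/2) + O(n^0):

a = 55, b = 2, c = 0
log_b(a) = log_2(55) = 5.7814

Case 1: c = 0 < log_2(55) = 5.7814
T(n) = O(n^(log_2 55))

For T(n) = 55T(n/2) + O(n^0): log_2(55) = 5.7814. This is Case 1 of the Master Theorem (c < log_b(a), work dominated by leaves), giving O(n^(log_2 55)).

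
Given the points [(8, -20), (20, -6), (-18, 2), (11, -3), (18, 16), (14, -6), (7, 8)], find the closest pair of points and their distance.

Computing all pairwise distances among 7 points:

d((8, -20), (20, -6)) = 18.4391
d((8, -20), (-18, 2)) = 34.0588
d((8, -20), (11, -3)) = 17.2627
d((8, -20), (18, 16)) = 37.3631
d((8, -20), (14, -6)) = 15.2315
d((8, -20), (7, 8)) = 28.0179
d((20, -6), (-18, 2)) = 38.833
d((20, -6), (11, -3)) = 9.4868
d((20, -6), (18, 16)) = 22.0907
d((20, -6), (14, -6)) = 6.0
d((20, -6), (7, 8)) = 19.105
d((-18, 2), (11, -3)) = 29.4279
d((-18, 2), (18, 16)) = 38.6264
d((-18, 2), (14, -6)) = 32.9848
d((-18, 2), (7, 8)) = 25.7099
d((11, -3), (18, 16)) = 20.2485
d((11, -3), (14, -6)) = 4.2426 <-- minimum
d((11, -3), (7, 8)) = 11.7047
d((18, 16), (14, -6)) = 22.3607
d((18, 16), (7, 8)) = 13.6015
d((14, -6), (7, 8)) = 15.6525

Closest pair: (11, -3) and (14, -6) with distance 4.2426

The closest pair is (11, -3) and (14, -6) with Euclidean distance 4.2426. For 7 points, brute-force pairwise comparison is shown above. For large n, the divide-and-conquer algorithm (sort by x, recurse on halves, check the dividing strip) achieves O(n log n).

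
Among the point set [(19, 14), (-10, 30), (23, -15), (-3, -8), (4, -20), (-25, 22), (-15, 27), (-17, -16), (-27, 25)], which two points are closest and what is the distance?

Computing all pairwise distances among 9 points:

d((19, 14), (-10, 30)) = 33.121
d((19, 14), (23, -15)) = 29.2746
d((19, 14), (-3, -8)) = 31.1127
d((19, 14), (4, -20)) = 37.1618
d((19, 14), (-25, 22)) = 44.7214
d((19, 14), (-15, 27)) = 36.4005
d((19, 14), (-17, -16)) = 46.8615
d((19, 14), (-27, 25)) = 47.2969
d((-10, 30), (23, -15)) = 55.8032
d((-10, 30), (-3, -8)) = 38.6394
d((-10, 30), (4, -20)) = 51.923
d((-10, 30), (-25, 22)) = 17.0
d((-10, 30), (-15, 27)) = 5.831
d((-10, 30), (-17, -16)) = 46.5296
d((-10, 30), (-27, 25)) = 17.72
d((23, -15), (-3, -8)) = 26.9258
d((23, -15), (4, -20)) = 19.6469
d((23, -15), (-25, 22)) = 60.6053
d((23, -15), (-15, 27)) = 56.6392
d((23, -15), (-17, -16)) = 40.0125
d((23, -15), (-27, 25)) = 64.0312
d((-3, -8), (4, -20)) = 13.8924
d((-3, -8), (-25, 22)) = 37.2022
d((-3, -8), (-15, 27)) = 37.0
d((-3, -8), (-17, -16)) = 16.1245
d((-3, -8), (-27, 25)) = 40.8044
d((4, -20), (-25, 22)) = 51.0392
d((4, -20), (-15, 27)) = 50.6952
d((4, -20), (-17, -16)) = 21.3776
d((4, -20), (-27, 25)) = 54.6443
d((-25, 22), (-15, 27)) = 11.1803
d((-25, 22), (-17, -16)) = 38.833
d((-25, 22), (-27, 25)) = 3.6056 <-- minimum
d((-15, 27), (-17, -16)) = 43.0465
d((-15, 27), (-27, 25)) = 12.1655
d((-17, -16), (-27, 25)) = 42.2019

Closest pair: (-25, 22) and (-27, 25) with distance 3.6056

The closest pair is (-25, 22) and (-27, 25) with Euclidean distance 3.6056. For 9 points, brute-force pairwise comparison is shown above. For large n, the divide-and-conquer algorithm (sort by x, recurse on halves, check the dividing strip) achieves O(n log n).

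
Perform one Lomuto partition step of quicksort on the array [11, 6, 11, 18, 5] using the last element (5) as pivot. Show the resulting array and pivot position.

Lomuto partition with pivot = 5:

Initial array: [11, 6, 11, 18, 5]

arr[0]=11 > 5: no swap
arr[1]=6 > 5: no swap
arr[2]=11 > 5: no swap
arr[3]=18 > 5: no swap

Place pivot at position 0: [5, 6, 11, 18, 11]
Pivot position: 0

After partitioning with pivot 5, the array becomes [5, 6, 11, 18, 11]. The pivot is placed at index 0. All elements to the left of the pivot are <= 5, and all elements to the right are > 5.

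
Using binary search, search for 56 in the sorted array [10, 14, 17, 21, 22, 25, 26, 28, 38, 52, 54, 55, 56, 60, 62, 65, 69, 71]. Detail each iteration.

Binary search for 56 in [10, 14, 17, 21, 22, 25, 26, 28, 38, 52, 54, 55, 56, 60, 62, 65, 69, 71]:

lo=0, hi=17, mid=8, arr[mid]=38 -> 38 < 56, search right half
lo=9, hi=17, mid=13, arr[mid]=60 -> 60 > 56, search left half
lo=9, hi=12, mid=10, arr[mid]=54 -> 54 < 56, search right half
lo=11, hi=12, mid=11, arr[mid]=55 -> 55 < 56, search right half
lo=12, hi=12, mid=12, arr[mid]=56 -> Found target at index 12!

Binary search finds 56 at index 12 after 5 comparisons. The search repeatedly halves the search space by comparing with the middle element.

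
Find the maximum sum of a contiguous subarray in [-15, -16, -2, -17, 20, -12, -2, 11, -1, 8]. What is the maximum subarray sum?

Using Kadane's algorithm on [-15, -16, -2, -17, 20, -12, -2, 11, -1, 8]:

Scanning through the array:
Position 1 (value -16): max_ending_here = -16, max_so_far = -15
Position 2 (value -2): max_ending_here = -2, max_so_far = -2
Position 3 (value -17): max_ending_here = -17, max_so_far = -2
Position 4 (value 20): max_ending_here = 20, max_so_far = 20
Position 5 (value -12): max_ending_here = 8, max_so_far = 20
Position 6 (value -2): max_ending_here = 6, max_so_far = 20
Position 7 (value 11): max_ending_here = 17, max_so_far = 20
Position 8 (value -1): max_ending_here = 16, max_so_far = 20
Position 9 (value 8): max_ending_here = 24, max_so_far = 24

Maximum subarray: [20, -12, -2, 11, -1, 8]
Maximum sum: 24

The maximum subarray is [20, -12, -2, 11, -1, 8] with sum 24. This subarray runs from index 4 to index 9.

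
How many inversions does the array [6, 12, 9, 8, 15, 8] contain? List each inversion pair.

Finding inversions in [6, 12, 9, 8, 15, 8]:

(1, 2): arr[1]=12 > arr[2]=9
(1, 3): arr[1]=12 > arr[3]=8
(1, 5): arr[1]=12 > arr[5]=8
(2, 3): arr[2]=9 > arr[3]=8
(2, 5): arr[2]=9 > arr[5]=8
(4, 5): arr[4]=15 > arr[5]=8

Total inversions: 6

The array has 6 inversion(s): (1,2), (1,3), (1,5), (2,3), (2,5), (4,5). Each pair (i,j) satisfies i < j and arr[i] > arr[j].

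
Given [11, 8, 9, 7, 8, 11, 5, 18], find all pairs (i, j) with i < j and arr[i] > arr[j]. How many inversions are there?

Finding inversions in [11, 8, 9, 7, 8, 11, 5, 18]:

(0, 1): arr[0]=11 > arr[1]=8
(0, 2): arr[0]=11 > arr[2]=9
(0, 3): arr[0]=11 > arr[3]=7
(0, 4): arr[0]=11 > arr[4]=8
(0, 6): arr[0]=11 > arr[6]=5
(1, 3): arr[1]=8 > arr[3]=7
(1, 6): arr[1]=8 > arr[6]=5
(2, 3): arr[2]=9 > arr[3]=7
(2, 4): arr[2]=9 > arr[4]=8
(2, 6): arr[2]=9 > arr[6]=5
(3, 6): arr[3]=7 > arr[6]=5
(4, 6): arr[4]=8 > arr[6]=5
(5, 6): arr[5]=11 > arr[6]=5

Total inversions: 13

The array has 13 inversion(s): (0,1), (0,2), (0,3), (0,4), (0,6), (1,3), (1,6), (2,3), (2,4), (2,6), (3,6), (4,6), (5,6). Each pair (i,j) satisfies i < j and arr[i] > arr[j].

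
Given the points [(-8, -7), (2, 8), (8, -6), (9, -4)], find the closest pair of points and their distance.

Computing all pairwise distances among 4 points:

d((-8, -7), (2, 8)) = 18.0278
d((-8, -7), (8, -6)) = 16.0312
d((-8, -7), (9, -4)) = 17.2627
d((2, 8), (8, -6)) = 15.2315
d((2, 8), (9, -4)) = 13.8924
d((8, -6), (9, -4)) = 2.2361 <-- minimum

Closest pair: (8, -6) and (9, -4) with distance 2.2361

The closest pair is (8, -6) and (9, -4) with Euclidean distance 2.2361. For 4 points, brute-force pairwise comparison is shown above. For large n, the divide-and-conquer algorithm (sort by x, recurse on halves, check the dividing strip) achieves O(n log n).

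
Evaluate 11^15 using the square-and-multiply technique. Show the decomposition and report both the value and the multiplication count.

Computing 11^15 by squaring (build up from 11^1; each line after the first costs one multiplication):

11^1 = 11
11^2 = (11^1)^2 = 11^2 = 121
11^3 = 11 * 11^2 = 11 * 121 = 1331
11^6 = (11^3)^2 = 1331^2 = 1771561
11^7 = 11 * 11^6 = 11 * 1771561 = 19487171
11^14 = (11^7)^2 = 19487171^2 = 379749833583241
11^15 = 11 * 11^14 = 11 * 379749833583241 = 4177248169415651

Result: 4177248169415651
Multiplications needed: 6 (6 lines after 11^1)

11^15 = 4177248169415651. Using exponentiation by squaring, this requires 6 multiplications. The key idea: if the exponent is even, square the half-power; if odd, multiply by the base once.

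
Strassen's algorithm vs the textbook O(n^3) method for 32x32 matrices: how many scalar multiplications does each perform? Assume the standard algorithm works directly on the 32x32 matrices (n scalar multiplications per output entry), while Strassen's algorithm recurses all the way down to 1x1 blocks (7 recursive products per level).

Matrix multiplication for 32x32 matrices:

Standard algorithm: 32^3 = 32768 multiplications
Strassen's algorithm: 7^(log2(32)) = 7^5 = 16807 multiplications
Savings: 32768 - 16807 = 15961 multiplications

Standard: 32768 multiplications (32^3). Strassen: 16807 multiplications (7^5). Strassen reduces 8 recursive multiplications to 7 at each level.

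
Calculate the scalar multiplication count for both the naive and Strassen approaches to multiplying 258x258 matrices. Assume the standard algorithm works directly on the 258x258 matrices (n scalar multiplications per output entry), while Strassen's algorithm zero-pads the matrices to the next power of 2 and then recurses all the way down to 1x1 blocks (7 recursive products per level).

Matrix multiplication for 258x258 matrices:

Strassen's algorithm requires power-of-2 dimensions. Pad 258x258 to 512x512 (next power of 2).

Standard algorithm: 258^3 = 17173512 multiplications
Strassen's algorithm: 7^(log2(512)) = 7^9 = 40353607 multiplications
Difference: 17173512 - 40353607 = -23180095 (Strassen uses MORE here due to padding overhead — for small or just-over-power-of-2 n, padding can outweigh the per-level savings)

Standard: 17173512 multiplications (258^3). Strassen: 40353607 multiplications (7^9, after padding to 512x512). Strassen reduces 8 recursive multiplications to 7 at each level.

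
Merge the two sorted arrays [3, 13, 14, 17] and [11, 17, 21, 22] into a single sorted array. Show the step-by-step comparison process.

Merging process:

Compare 3 vs 11: take 3 from left. Merged: [3]
Compare 13 vs 11: take 11 from right. Merged: [3, 11]
Compare 13 vs 17: take 13 from left. Merged: [3, 11, 13]
Compare 14 vs 17: take 14 from left. Merged: [3, 11, 13, 14]
Compare 17 vs 17: take 17 from left. Merged: [3, 11, 13, 14, 17]
Append remaining from right: [17, 21, 22]. Merged: [3, 11, 13, 14, 17, 17, 21, 22]

Final merged array: [3, 11, 13, 14, 17, 17, 21, 22]
Total comparisons: 5

The merged array is [3, 11, 13, 14, 17, 17, 21, 22], requiring 5 comparisons. The merge step runs in O(n) time where n is the total number of elements.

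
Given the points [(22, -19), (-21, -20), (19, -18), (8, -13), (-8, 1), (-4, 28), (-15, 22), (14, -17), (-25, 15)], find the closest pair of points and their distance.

Computing all pairwise distances among 9 points:

d((22, -19), (-21, -20)) = 43.0116
d((22, -19), (19, -18)) = 3.1623 <-- minimum
d((22, -19), (8, -13)) = 15.2315
d((22, -19), (-8, 1)) = 36.0555
d((22, -19), (-4, 28)) = 53.7122
d((22, -19), (-15, 22)) = 55.2268
d((22, -19), (14, -17)) = 8.2462
d((22, -19), (-25, 15)) = 58.0086
d((-21, -20), (19, -18)) = 40.05
d((-21, -20), (8, -13)) = 29.8329
d((-21, -20), (-8, 1)) = 24.6982
d((-21, -20), (-4, 28)) = 50.9215
d((-21, -20), (-15, 22)) = 42.4264
d((-21, -20), (14, -17)) = 35.1283
d((-21, -20), (-25, 15)) = 35.2278
d((19, -18), (8, -13)) = 12.083
d((19, -18), (-8, 1)) = 33.0151
d((19, -18), (-4, 28)) = 51.4296
d((19, -18), (-15, 22)) = 52.4976
d((19, -18), (14, -17)) = 5.099
d((19, -18), (-25, 15)) = 55.0
d((8, -13), (-8, 1)) = 21.2603
d((8, -13), (-4, 28)) = 42.72
d((8, -13), (-15, 22)) = 41.8808
d((8, -13), (14, -17)) = 7.2111
d((8, -13), (-25, 15)) = 43.2782
d((-8, 1), (-4, 28)) = 27.2947
d((-8, 1), (-15, 22)) = 22.1359
d((-8, 1), (14, -17)) = 28.4253
d((-8, 1), (-25, 15)) = 22.0227
d((-4, 28), (-15, 22)) = 12.53
d((-4, 28), (14, -17)) = 48.4665
d((-4, 28), (-25, 15)) = 24.6982
d((-15, 22), (14, -17)) = 48.6004
d((-15, 22), (-25, 15)) = 12.2066
d((14, -17), (-25, 15)) = 50.448

Closest pair: (22, -19) and (19, -18) with distance 3.1623

The closest pair is (22, -19) and (19, -18) with Euclidean distance 3.1623. For 9 points, brute-force pairwise comparison is shown above. For large n, the divide-and-conquer algorithm (sort by x, recurse on halves, check the dividing strip) achieves O(n log n).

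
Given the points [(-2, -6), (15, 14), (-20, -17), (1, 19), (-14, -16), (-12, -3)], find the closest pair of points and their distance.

Computing all pairwise distances among 6 points:

d((-2, -6), (15, 14)) = 26.2488
d((-2, -6), (-20, -17)) = 21.095
d((-2, -6), (1, 19)) = 25.1794
d((-2, -6), (-14, -16)) = 15.6205
d((-2, -6), (-12, -3)) = 10.4403
d((15, 14), (-20, -17)) = 46.7547
d((15, 14), (1, 19)) = 14.8661
d((15, 14), (-14, -16)) = 41.7253
d((15, 14), (-12, -3)) = 31.9061
d((-20, -17), (1, 19)) = 41.6773
d((-20, -17), (-14, -16)) = 6.0828 <-- minimum
d((-20, -17), (-12, -3)) = 16.1245
d((1, 19), (-14, -16)) = 38.0789
d((1, 19), (-12, -3)) = 25.5539
d((-14, -16), (-12, -3)) = 13.1529

Closest pair: (-20, -17) and (-14, -16) with distance 6.0828

The closest pair is (-20, -17) and (-14, -16) with Euclidean distance 6.0828. For 6 points, brute-force pairwise comparison is shown above. For large n, the divide-and-conquer algorithm (sort by x, recurse on halves, check the dividing strip) achieves O(n log n).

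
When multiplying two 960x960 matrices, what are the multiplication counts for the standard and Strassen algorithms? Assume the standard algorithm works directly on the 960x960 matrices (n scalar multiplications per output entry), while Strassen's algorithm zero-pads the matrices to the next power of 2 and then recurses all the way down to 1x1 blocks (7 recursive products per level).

Matrix multiplication for 960x960 matrices:

Strassen's algorithm requires power-of-2 dimensions. Pad 960x960 to 1024x1024 (next power of 2).

Standard algorithm: 960^3 = 884736000 multiplications
Strassen's algorithm: 7^(log2(1024)) = 7^10 = 282475249 multiplications
Savings: 884736000 - 282475249 = 602260751 multiplications

Standard: 884736000 multiplications (960^3). Strassen: 282475249 multiplications (7^10, after padding to 1024x1024). Strassen reduces 8 recursive multiplications to 7 at each level.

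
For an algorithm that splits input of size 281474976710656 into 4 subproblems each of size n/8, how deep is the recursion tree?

For divide and conquer with division factor 8:

Problem sizes at each level:
Level 0: 281474976710656
Level 1: 35184372088832
Level 2: 4398046511104
Level 3: 549755813888
Level 4: 68719476736
Level 5: 8589934592
Level 6: 1073741824
Level 7: 134217728
Level 8: 16777216
Level 9: 2097152
Level 10: 262144
Level 11: 32768
Level 12: 4096
Level 13: 512
Level 14: 64
Level 15: 8
Level 16: 1

The root is level 0 and the size-1 base case is level 16 (the tree spans levels 0 through 16, i.e. 17 levels counting the root), so the depth is the number of divisions: log_8(281474976710656) = 16

The recursion tree depth is log_8(281474976710656) = 16. At each level, the problem size is divided by 8, so it takes 16 divisions to reduce to a base case of size 1. The algorithm makes 4 recursive calls at each level.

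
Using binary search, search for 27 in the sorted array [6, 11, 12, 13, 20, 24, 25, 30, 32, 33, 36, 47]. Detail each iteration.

Binary search for 27 in [6, 11, 12, 13, 20, 24, 25, 30, 32, 33, 36, 47]:

lo=0, hi=11, mid=5, arr[mid]=24 -> 24 < 27, search right half
lo=6, hi=11, mid=8, arr[mid]=32 -> 32 > 27, search left half
lo=6, hi=7, mid=6, arr[mid]=25 -> 25 < 27, search right half
lo=7, hi=7, mid=7, arr[mid]=30 -> 30 > 27, search left half
lo=7 > hi=6, target 27 not found

Binary search determines that 27 is not in the array after 4 comparisons. The search space was exhausted without finding the target.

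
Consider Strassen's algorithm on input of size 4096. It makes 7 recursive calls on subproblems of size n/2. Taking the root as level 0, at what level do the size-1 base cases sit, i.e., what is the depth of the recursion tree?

For divide and conquer with division factor 2:

Problem sizes at each level:
Level 0: 4096
Level 1: 2048
Level 2: 1024
Level 3: 512
Level 4: 256
Level 5: 128
Level 6: 64
Level 7: 32
Level 8: 16
Level 9: 8
Level 10: 4
Level 11: 2
Level 12: 1

The root is level 0 and the size-1 base case is level 12 (the tree spans levels 0 through 12, i.e. 13 levels counting the root), so the depth is the number of divisions: log_2(4096) = 12

The recursion tree depth is log_2(4096) = 12. At each level, the problem size is divided by 2, so it takes 12 divisions to reduce to a base case of size 1. The algorithm makes 7 recursive calls at each level.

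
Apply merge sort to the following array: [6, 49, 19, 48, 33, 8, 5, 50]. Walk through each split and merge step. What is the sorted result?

Merge sort trace:

Split: [6, 49, 19, 48, 33, 8, 5, 50] -> [6, 49, 19, 48] and [33, 8, 5, 50]
  Split: [6, 49, 19, 48] -> [6, 49] and [19, 48]
    Split: [6, 49] -> [6] and [49]
    Merge: [6] + [49] -> [6, 49]
    Split: [19, 48] -> [19] and [48]
    Merge: [19] + [48] -> [19, 48]
  Merge: [6, 49] + [19, 48] -> [6, 19, 48, 49]
  Split: [33, 8, 5, 50] -> [33, 8] and [5, 50]
    Split: [33, 8] -> [33] and [8]
    Merge: [33] + [8] -> [8, 33]
    Split: [5, 50] -> [5] and [50]
    Merge: [5] + [50] -> [5, 50]
  Merge: [8, 33] + [5, 50] -> [5, 8, 33, 50]
Merge: [6, 19, 48, 49] + [5, 8, 33, 50] -> [5, 6, 8, 19, 33, 48, 49, 50]

Final sorted array: [5, 6, 8, 19, 33, 48, 49, 50]

The merge sort proceeds by recursively splitting the array and merging sorted halves.
After all merges, the sorted array is [5, 6, 8, 19, 33, 48, 49, 50].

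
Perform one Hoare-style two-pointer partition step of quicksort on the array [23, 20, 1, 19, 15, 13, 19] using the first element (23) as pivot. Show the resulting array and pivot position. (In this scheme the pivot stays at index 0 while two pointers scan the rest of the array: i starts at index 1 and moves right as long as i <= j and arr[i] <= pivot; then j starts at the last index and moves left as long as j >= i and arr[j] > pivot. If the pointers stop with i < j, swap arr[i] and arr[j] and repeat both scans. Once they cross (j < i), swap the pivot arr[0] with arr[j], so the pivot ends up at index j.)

Hoare-style two-pointer partition with pivot = 23:

Initial array: [23, 20, 1, 19, 15, 13, 19]

Pointers start at i = 1, j = 6.
i ends at 7, j ends at 6: the pointers have crossed (j < i), so scanning stops.

Swap pivot arr[0] with arr[6] to place pivot at position 6: [19, 20, 1, 19, 15, 13, 23]
Pivot position: 6

After partitioning with pivot 23, the array becomes [19, 20, 1, 19, 15, 13, 23]. The pivot is placed at index 6. All elements to the left of the pivot are <= 23, and all elements to the right are > 23.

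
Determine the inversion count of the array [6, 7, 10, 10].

Finding inversions in [6, 7, 10, 10]:


Total inversions: 0

The array has 0 inversions. It is already sorted.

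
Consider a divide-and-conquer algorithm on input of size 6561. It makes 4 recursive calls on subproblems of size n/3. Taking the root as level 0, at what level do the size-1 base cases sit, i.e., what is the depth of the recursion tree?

For divide and conquer with division factor 3:

Problem sizes at each level:
Level 0: 6561
Level 1: 2187
Level 2: 729
Level 3: 243
Level 4: 81
Level 5: 27
Level 6: 9
Level 7: 3
Level 8: 1

The root is level 0 and the size-1 base case is level 8 (the tree spans levels 0 through 8, i.e. 9 levels counting the root), so the depth is the number of divisions: log_3(6561) = 8

The recursion tree depth is log_3(6561) = 8. At each level, the problem size is divided by 3, so it takes 8 divisions to reduce to a base case of size 1. The algorithm makes 4 recursive calls at each level.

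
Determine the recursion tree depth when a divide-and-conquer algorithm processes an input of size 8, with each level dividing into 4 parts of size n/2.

For divide and conquer with division factor 2:

Problem sizes at each level:
Level 0: 8
Level 1: 4
Level 2: 2
Level 3: 1

The root is level 0 and the size-1 base case is level 3 (the tree spans levels 0 through 3, i.e. 4 levels counting the root), so the depth is the number of divisions: log_2(8) = 3

The recursion tree depth is log_2(8) = 3. At each level, the problem size is divided by 2, so it takes 3 divisions to reduce to a base case of size 1. The algorithm makes 4 recursive calls at each level.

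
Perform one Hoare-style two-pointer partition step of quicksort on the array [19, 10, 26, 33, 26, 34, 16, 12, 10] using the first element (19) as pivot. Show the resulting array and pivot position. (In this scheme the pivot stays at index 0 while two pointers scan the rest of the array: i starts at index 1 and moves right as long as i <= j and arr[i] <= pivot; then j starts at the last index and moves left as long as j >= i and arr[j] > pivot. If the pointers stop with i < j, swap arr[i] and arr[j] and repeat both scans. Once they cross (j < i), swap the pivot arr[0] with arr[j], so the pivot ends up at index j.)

Hoare-style two-pointer partition with pivot = 19:

Initial array: [19, 10, 26, 33, 26, 34, 16, 12, 10]

Pointers start at i = 1, j = 8.
i stops at index 2 (arr[2]=26 > 19), j stops at index 8 (arr[8]=10 <= 19): swap arr[2] and arr[8], array becomes [19, 10, 10, 33, 26, 34, 16, 12, 26]
i stops at index 3 (arr[3]=33 > 19), j stops at index 7 (arr[7]=12 <= 19): swap arr[3] and arr[7], array becomes [19, 10, 10, 12, 26, 34, 16, 33, 26]
i stops at index 4 (arr[4]=26 > 19), j stops at index 6 (arr[6]=16 <= 19): swap arr[4] and arr[6], array becomes [19, 10, 10, 12, 16, 34, 26, 33, 26]
i ends at 5, j ends at 4: the pointers have crossed (j < i), so scanning stops.

Swap pivot arr[0] with arr[4] to place pivot at position 4: [16, 10, 10, 12, 19, 34, 26, 33, 26]
Pivot position: 4

After partitioning with pivot 19, the array becomes [16, 10, 10, 12, 19, 34, 26, 33, 26]. The pivot is placed at index 4. All elements to the left of the pivot are <= 19, and all elements to the right are > 19.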